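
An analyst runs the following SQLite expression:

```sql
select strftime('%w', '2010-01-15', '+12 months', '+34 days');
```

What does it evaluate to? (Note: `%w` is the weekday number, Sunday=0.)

First apply '+12 months', '+34 days': 2010-01-15 → 2011-02-18.
2011-02-18 is a Friday; with Sunday=0 that is 5.

5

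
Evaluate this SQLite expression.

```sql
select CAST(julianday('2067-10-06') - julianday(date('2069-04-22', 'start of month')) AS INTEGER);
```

`start of month` rewinds 2069-04-22 to 2069-04-01.
25 days remain in October 2067 after the 6th (31 − 6).
Full months from November 2067 through March 2069 contribute their day counts.
Then 1 day into April 2069.
Total: 25 + 30 + 31 + 31 + 29 + 31 + 30 + 31 + 30 + 31 + 31 + 30 + 31 + 30 + 31 + 31 + 28 + 31 + 1 = 543.
The subtraction is earlier − later, so the result is −543 → -543.

-543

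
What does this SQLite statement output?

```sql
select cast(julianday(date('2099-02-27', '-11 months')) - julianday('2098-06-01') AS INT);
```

Adding -11 months to 2099-02-27 gives 2098-03-27.
4 days remain in March 2098 after the 27th (31 − 27).
April 2098: 30 days.
May 2098: 31 days.
Then 1 day into June 2098.
Total: 4 + 30 + 31 + 1 = 66.
The subtraction is earlier − later, so the result is −66 → -66.

-66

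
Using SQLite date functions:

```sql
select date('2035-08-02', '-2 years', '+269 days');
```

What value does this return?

2034-04-28

Adding -2 years to 2035-08-02 gives 2033-08-02.
Applying '+269 days' to 2033-08-02: counting 269 days forward gives 2034-04-28.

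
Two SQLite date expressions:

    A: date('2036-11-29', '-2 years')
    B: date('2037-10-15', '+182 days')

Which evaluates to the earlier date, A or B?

A

A = 2034-11-29.
B = 2038-04-15.
A is earlier.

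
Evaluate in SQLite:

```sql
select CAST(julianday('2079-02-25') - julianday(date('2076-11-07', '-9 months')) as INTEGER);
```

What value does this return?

Adding -9 months to 2076-11-07 gives 2076-02-07.
22 days remain in February 2076 after the 7th (29 − 7).
Full months from March 2076 through January 2079 contribute their day counts.
Then 25 days into February 2079.
Total: 22 + 31 + 30 + 31 + 30 + 31 + 31 + 30 + 31 + 30 + 31 + 31 + 28 + 31 + 30 + 31 + 30 + 31 + 31 + 30 + 31 + 30 + 31 + 31 + 28 + 31 + 30 + 31 + 30 + 31 + 31 + 30 + 31 + 30 + 31 + 31 + 25 = 1114.

1114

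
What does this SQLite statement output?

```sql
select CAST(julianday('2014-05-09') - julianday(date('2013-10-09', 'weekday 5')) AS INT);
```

`weekday 5` advances to the next Friday; 2013-10-09 is a Wednesday, so it moves forward to 2013-10-11.
20 days remain in October 2013 after the 11th (31 − 11).
Full months from November 2013 through April 2014 contribute their day counts.
Then 9 days into May 2014.
Total: 20 + 30 + 31 + 31 + 28 + 31 + 30 + 9 = 210.

210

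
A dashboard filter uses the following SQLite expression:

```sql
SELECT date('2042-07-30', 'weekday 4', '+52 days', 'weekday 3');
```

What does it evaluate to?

`weekday 4` advances to the next Thursday; 2042-07-30 is a Wednesday, so it moves forward to 2042-07-31.
Applying '+52 days' to 2042-07-31: counting 52 days forward gives 2042-09-21.
`weekday 3` advances to the next Wednesday; 2042-09-21 is a Sunday, so it moves forward to 2042-09-24.

2042-09-24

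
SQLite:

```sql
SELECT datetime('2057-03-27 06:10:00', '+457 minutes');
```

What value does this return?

457 minutes = 7h 37m; +457 minutes from 2057-03-27 06:10:00 is 2057-03-27 13:47:00.

2057-03-27 13:47:00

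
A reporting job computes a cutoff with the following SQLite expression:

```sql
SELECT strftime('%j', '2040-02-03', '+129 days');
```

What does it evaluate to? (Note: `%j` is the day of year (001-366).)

First apply '+129 days': 2040-02-03 → 2040-06-11.
Day-of-year for 2040-06-11: days since 2040-01-01 inclusive = 163, zero-padded to 163.

163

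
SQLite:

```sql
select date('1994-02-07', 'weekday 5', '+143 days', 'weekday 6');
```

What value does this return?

`weekday 5` advances to the next Friday; 1994-02-07 is a Monday, so it moves forward to 1994-02-11.
Applying '+143 days' to 1994-02-11: counting 143 days forward gives 1994-07-04.
`weekday 6` advances to the next Saturday; 1994-07-04 is a Monday, so it moves forward to 1994-07-09.

1994-07-09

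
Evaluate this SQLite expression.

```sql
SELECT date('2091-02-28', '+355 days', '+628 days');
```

Applying '+355 days' to 2091-02-28: counting 355 days forward gives 2092-02-18.
Applying '+628 days' to 2092-02-18: counting 628 days forward gives 2093-11-07.

2093-11-07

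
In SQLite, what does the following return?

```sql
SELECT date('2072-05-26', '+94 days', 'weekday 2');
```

2072-08-30

Applying '+94 days' to 2072-05-26: counting 94 days forward gives 2072-08-28.
`weekday 2` advances to the next Tuesday; 2072-08-28 is a Sunday, so it moves forward to 2072-08-30.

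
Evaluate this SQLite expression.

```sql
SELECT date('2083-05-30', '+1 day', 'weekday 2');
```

Advancing 1 more day within May lands on 2083-05-31.
`weekday 2` advances to the next Tuesday; 2083-05-31 is a Monday, so it moves forward to 2083-06-01.

2083-06-01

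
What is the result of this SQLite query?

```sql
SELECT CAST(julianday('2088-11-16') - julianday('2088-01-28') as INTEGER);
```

3 days remain in January 2088 after the 28th (31 − 28).
Full months from February 2088 through October 2088 contribute their day counts.
Then 16 days into November 2088.
Total: 3 + 29 + 31 + 30 + 31 + 30 + 31 + 31 + 30 + 31 + 16 = 293.

293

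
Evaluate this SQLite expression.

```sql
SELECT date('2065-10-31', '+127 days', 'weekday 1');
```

Applying '+127 days' to 2065-10-31: counting 127 days forward gives 2066-03-07.
`weekday 1` advances to the next Monday; 2066-03-07 is a Sunday, so it moves forward to 2066-03-08.

2066-03-08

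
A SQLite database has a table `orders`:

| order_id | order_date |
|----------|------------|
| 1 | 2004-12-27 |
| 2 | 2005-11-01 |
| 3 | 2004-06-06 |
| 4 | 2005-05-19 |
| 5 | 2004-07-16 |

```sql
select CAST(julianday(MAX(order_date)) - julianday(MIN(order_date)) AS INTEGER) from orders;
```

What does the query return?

MIN = 2004-06-06, MAX = 2005-11-01.
24 days remain in June 2004 after the 6th (30 − 6).
Full months from July 2004 through October 2005 contribute their day counts.
Then 1 day into November 2005.
Total: 24 + 31 + 31 + 30 + 31 + 30 + 31 + 31 + 28 + 31 + 30 + 31 + 30 + 31 + 31 + 30 + 31 + 1 = 513.

513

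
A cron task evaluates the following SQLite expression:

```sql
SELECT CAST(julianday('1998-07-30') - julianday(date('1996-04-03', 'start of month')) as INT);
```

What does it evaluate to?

850

`start of month` rewinds 1996-04-03 to 1996-04-01.
29 days remain in April 1996 after the 1st (30 − 1).
Full months from May 1996 through June 1998 contribute their day counts.
Then 30 days into July 1998.
Total: 29 + 31 + 30 + 31 + 31 + 30 + 31 + 30 + 31 + 31 + 28 + 31 + 30 + 31 + 30 + 31 + 31 + 30 + 31 + 30 + 31 + 31 + 28 + 31 + 30 + 31 + 30 + 30 = 850.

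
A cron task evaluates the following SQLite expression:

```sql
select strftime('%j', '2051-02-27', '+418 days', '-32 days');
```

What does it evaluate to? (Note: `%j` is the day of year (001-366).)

079

First apply '+418 days', '-32 days': 2051-02-27 → 2052-03-19.
Day-of-year for 2052-03-19: days since 2052-01-01 inclusive = 79, zero-padded to 079.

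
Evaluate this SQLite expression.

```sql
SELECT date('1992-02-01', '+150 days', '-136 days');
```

1992-02-15

Applying '+150 days' to 1992-02-01: counting 150 days forward gives 1992-06-30.
Applying '-136 days' to 1992-06-30: counting 136 days back gives 1992-02-15.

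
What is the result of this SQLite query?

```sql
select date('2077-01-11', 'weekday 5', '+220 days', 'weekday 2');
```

`weekday 5` advances to the next Friday; 2077-01-11 is a Monday, so it moves forward to 2077-01-15.
Applying '+220 days' to 2077-01-15: counting 220 days forward gives 2077-08-23.
`weekday 2` advances to the next Tuesday; 2077-08-23 is a Monday, so it moves forward to 2077-08-24.

2077-08-24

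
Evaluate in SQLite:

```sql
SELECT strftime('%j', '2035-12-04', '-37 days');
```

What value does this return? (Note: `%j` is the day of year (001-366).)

301

First apply '-37 days': 2035-12-04 → 2035-10-28.
Day-of-year for 2035-10-28: days since 2035-01-01 inclusive = 301, zero-padded to 301.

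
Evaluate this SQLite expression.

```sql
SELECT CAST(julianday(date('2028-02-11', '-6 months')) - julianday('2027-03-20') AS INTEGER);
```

Adding -6 months to 2028-02-11 gives 2027-08-11.
11 days remain in March 2027 after the 20th (31 − 20).
April 2027: 30 days.
May 2027: 31 days.
June 2027: 30 days.
July 2027: 31 days.
Then 11 days into August 2027.
Total: 11 + 30 + 31 + 30 + 31 + 11 = 144.

144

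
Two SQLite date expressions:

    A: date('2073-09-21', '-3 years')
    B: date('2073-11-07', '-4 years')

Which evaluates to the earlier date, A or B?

A = 2070-09-21.
B = 2069-11-07.
B is earlier.

B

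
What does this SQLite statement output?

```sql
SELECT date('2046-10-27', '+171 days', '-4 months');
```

Applying '+171 days' to 2046-10-27: counting 171 days forward gives 2047-04-16.
Adding -4 months to 2047-04-16 gives 2046-12-16.

2046-12-16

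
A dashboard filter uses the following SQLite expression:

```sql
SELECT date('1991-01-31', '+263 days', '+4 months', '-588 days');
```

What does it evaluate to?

1990-07-13

Applying '+263 days' to 1991-01-31: counting 263 days forward gives 1991-10-21.
Adding +4 months to 1991-10-21 gives 1992-02-21.
Applying '-588 days' to 1992-02-21: counting 588 days back gives 1990-07-13.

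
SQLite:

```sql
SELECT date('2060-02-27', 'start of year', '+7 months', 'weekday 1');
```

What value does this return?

`start of year` rewinds 2060-02-27 to 2060-01-01.
Adding +7 months to 2060-01-01 gives 2060-08-01.
`weekday 1` advances to the next Monday; 2060-08-01 is a Sunday, so it moves forward to 2060-08-02.

2060-08-02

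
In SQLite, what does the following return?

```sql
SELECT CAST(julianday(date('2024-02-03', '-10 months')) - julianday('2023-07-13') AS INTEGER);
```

-101

Adding -10 months to 2024-02-03 gives 2023-04-03.
27 days remain in April 2023 after the 3rd (30 − 3).
May 2023: 31 days.
June 2023: 30 days.
Then 13 days into July 2023.
Total: 27 + 31 + 30 + 13 = 101.
The subtraction is earlier − later, so the result is −101 → -101.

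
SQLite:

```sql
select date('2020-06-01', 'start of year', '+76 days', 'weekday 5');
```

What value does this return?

`start of year` rewinds 2020-06-01 to 2020-01-01.
Applying '+76 days' to 2020-01-01: counting 76 days forward gives 2020-03-17.
`weekday 5` advances to the next Friday; 2020-03-17 is a Tuesday, so it moves forward to 2020-03-20.

2020-03-20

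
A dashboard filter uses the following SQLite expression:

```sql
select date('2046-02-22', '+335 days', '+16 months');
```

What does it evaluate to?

Applying '+335 days' to 2046-02-22: counting 335 days forward gives 2047-01-23.
Adding +16 months to 2047-01-23 gives 2048-05-23.

2048-05-23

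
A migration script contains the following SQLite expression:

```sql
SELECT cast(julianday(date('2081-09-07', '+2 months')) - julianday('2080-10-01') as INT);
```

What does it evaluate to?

402

Adding +2 months to 2081-09-07 gives 2081-11-07.
30 days remain in October 2080 after the 1st (31 − 1).
Full months from November 2080 through October 2081 contribute their day counts.
Then 7 days into November 2081.
Total: 30 + 30 + 31 + 31 + 28 + 31 + 30 + 31 + 30 + 31 + 31 + 30 + 31 + 7 = 402.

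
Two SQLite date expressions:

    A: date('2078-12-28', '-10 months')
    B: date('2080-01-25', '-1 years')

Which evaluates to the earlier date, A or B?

A

A = 2078-02-28.
B = 2079-01-25.
A is earlier.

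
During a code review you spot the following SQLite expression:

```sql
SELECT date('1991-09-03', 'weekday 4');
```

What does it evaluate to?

1991-09-05

`weekday 4` advances to the next Thursday; 1991-09-03 is a Tuesday, so it moves forward to 1991-09-05.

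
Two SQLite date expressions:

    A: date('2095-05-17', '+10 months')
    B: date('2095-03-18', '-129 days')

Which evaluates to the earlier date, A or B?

B

A = 2096-03-17.
B = 2094-11-09.
B is earlier.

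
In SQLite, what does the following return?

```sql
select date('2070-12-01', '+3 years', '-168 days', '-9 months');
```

2072-09-16

Adding +3 years to 2070-12-01 gives 2073-12-01.
Applying '-168 days' to 2073-12-01: counting 168 days back gives 2073-06-16.
Adding -9 months to 2073-06-16 gives 2072-09-16.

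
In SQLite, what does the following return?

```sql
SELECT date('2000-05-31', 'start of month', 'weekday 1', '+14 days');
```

2000-05-15

`start of month` rewinds 2000-05-31 to 2000-05-01.
`weekday 1` advances to the next Monday; 2000-05-01 is already a Monday, so it stays at 2000-05-01.
Advancing 14 more days within May lands on 2000-05-15.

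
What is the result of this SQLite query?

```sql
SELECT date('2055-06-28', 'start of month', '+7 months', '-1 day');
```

`start of month` rewinds 2055-06-28 to 2055-06-01.
Adding +7 months to 2055-06-01 gives 2056-01-01.
Going back 1 day from 2056-01-01 reaches 2055-12-31 (last day of December, 31 days).

2055-12-31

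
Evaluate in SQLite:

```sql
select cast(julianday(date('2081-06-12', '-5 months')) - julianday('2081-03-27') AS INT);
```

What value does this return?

Adding -5 months to 2081-06-12 gives 2081-01-12.
19 days remain in January 2081 after the 12th (31 − 12).
February 2081: 28 days.
Then 27 days into March 2081.
Total: 19 + 28 + 27 = 74.
The subtraction is earlier − later, so the result is −74 → -74.

-74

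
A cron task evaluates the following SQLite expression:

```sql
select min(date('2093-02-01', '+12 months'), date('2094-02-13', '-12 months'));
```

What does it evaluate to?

2093-02-13

date('2093-02-01', '+12 months') → 2094-02-01.
date('2094-02-13', '-12 months') → 2093-02-13.
Earlier of the two is 2093-02-13.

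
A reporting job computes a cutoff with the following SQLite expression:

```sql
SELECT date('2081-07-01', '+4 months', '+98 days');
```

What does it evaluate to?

Adding +4 months to 2081-07-01 gives 2081-11-01.
Applying '+98 days' to 2081-11-01: counting 98 days forward gives 2082-02-07.

2082-02-07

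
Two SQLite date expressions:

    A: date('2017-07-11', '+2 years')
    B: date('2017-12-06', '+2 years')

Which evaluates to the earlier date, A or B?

A

A = 2019-07-11.
B = 2019-12-06.
A is earlier.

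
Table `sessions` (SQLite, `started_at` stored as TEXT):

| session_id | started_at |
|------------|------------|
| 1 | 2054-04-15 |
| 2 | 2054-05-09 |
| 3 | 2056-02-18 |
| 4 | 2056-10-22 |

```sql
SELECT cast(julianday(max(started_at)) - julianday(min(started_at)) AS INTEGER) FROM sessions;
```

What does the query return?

MIN = 2054-04-15, MAX = 2056-10-22.
15 days remain in April 2054 after the 15th (30 − 15).
Full months from May 2054 through September 2056 contribute their day counts.
Then 22 days into October 2056.
Total: 15 + 31 + 30 + 31 + 31 + 30 + 31 + 30 + 31 + 31 + 28 + 31 + 30 + 31 + 30 + 31 + 31 + 30 + 31 + 30 + 31 + 31 + 29 + 31 + 30 + 31 + 30 + 31 + 31 + 30 + 22 = 921.

921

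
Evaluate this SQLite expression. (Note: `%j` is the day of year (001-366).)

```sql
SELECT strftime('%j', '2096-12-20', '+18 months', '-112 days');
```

First apply '+18 months', '-112 days': 2096-12-20 → 2098-02-28.
Day-of-year for 2098-02-28: days since 2098-01-01 inclusive = 59, zero-padded to 059.

059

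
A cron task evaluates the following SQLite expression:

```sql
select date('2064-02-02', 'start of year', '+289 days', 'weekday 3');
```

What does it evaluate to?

`start of year` rewinds 2064-02-02 to 2064-01-01.
Applying '+289 days' to 2064-01-01: counting 289 days forward gives 2064-10-16.
`weekday 3` advances to the next Wednesday; 2064-10-16 is a Thursday, so it moves forward to 2064-10-22.

2064-10-22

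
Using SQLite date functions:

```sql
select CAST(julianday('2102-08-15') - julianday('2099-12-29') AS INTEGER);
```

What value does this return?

959

2 days remain in December 2099 after the 29th (31 − 29).
Full months from January 2100 through July 2102 contribute their day counts.
Then 15 days into August 2102.
Total: 2 + 31 + 28 + 31 + 30 + 31 + 30 + 31 + 31 + 30 + 31 + 30 + 31 + 31 + 28 + 31 + 30 + 31 + 30 + 31 + 31 + 30 + 31 + 30 + 31 + 31 + 28 + 31 + 30 + 31 + 30 + 31 + 15 = 959.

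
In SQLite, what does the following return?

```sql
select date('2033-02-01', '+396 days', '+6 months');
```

Applying '+396 days' to 2033-02-01: counting 396 days forward gives 2034-03-04.
Adding +6 months to 2034-03-04 gives 2034-09-04.

2034-09-04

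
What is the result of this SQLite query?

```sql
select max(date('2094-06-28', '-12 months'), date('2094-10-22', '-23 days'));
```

date('2094-06-28', '-12 months') → 2093-06-28.
date('2094-10-22', '-23 days') → 2094-09-29.
Later of the two is 2094-09-29.

2094-09-29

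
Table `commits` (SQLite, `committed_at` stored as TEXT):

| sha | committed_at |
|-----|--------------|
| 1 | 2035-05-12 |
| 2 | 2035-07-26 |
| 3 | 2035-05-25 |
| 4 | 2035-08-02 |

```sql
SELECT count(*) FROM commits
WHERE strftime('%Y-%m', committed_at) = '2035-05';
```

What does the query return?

Rows with year-month 2035-05: 2035-05-12, 2035-05-25 → 2.

2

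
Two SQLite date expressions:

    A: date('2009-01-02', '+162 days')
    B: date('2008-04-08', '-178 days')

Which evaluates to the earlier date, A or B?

A = 2009-06-13.
B = 2007-10-13.
B is earlier.

B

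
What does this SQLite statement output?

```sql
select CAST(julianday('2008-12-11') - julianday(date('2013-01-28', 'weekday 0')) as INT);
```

`weekday 0` advances to the next Sunday; 2013-01-28 is a Monday, so it moves forward to 2013-02-03.
20 days remain in December 2008 after the 11th (31 − 11).
Full months from January 2009 through January 2013 contribute their day counts.
Then 3 days into February 2013.
Total: 20 + 31 + 28 + 31 + 30 + 31 + 30 + 31 + 31 + 30 + 31 + 30 + 31 + 31 + 28 + 31 + 30 + 31 + 30 + 31 + 31 + 30 + 31 + 30 + 31 + 31 + 28 + 31 + 30 + 31 + 30 + 31 + 31 + 30 + 31 + 30 + 31 + 31 + 29 + 31 + 30 + 31 + 30 + 31 + 31 + 30 + 31 + 30 + 31 + 31 + 3 = 1515.
The subtraction is earlier − later, so the result is −1515 → -1515.

-1515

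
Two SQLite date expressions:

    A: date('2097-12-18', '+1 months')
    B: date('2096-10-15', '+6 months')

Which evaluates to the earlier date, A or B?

B

A = 2098-01-18.
B = 2097-04-15.
B is earlier.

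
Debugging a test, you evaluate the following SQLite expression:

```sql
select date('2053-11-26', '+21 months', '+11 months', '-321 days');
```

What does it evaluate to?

2055-09-09

Adding +21 months to 2053-11-26 gives 2055-08-26.
Adding +11 months to 2055-08-26 gives 2056-07-26.
Applying '-321 days' to 2056-07-26: counting 321 days back gives 2055-09-09.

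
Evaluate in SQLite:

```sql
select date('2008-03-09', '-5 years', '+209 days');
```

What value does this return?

Adding -5 years to 2008-03-09 gives 2003-03-09.
Applying '+209 days' to 2003-03-09: counting 209 days forward gives 2003-10-04.

2003-10-04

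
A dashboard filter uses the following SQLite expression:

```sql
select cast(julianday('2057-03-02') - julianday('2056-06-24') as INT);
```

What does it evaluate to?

251

6 days remain in June 2056 after the 24th (30 − 24).
Full months from July 2056 through February 2057 contribute their day counts.
Then 2 days into March 2057.
Total: 6 + 31 + 31 + 30 + 31 + 30 + 31 + 31 + 28 + 2 = 251.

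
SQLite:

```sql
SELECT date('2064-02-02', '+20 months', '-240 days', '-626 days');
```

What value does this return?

Adding +20 months to 2064-02-02 gives 2065-10-02.
Applying '-240 days' to 2065-10-02: counting 240 days back gives 2065-02-04.
Applying '-626 days' to 2065-02-04: counting 626 days back gives 2063-05-20.

2063-05-20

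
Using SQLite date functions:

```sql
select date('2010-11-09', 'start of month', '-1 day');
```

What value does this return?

2010-10-31

`start of month` rewinds 2010-11-09 to 2010-11-01.
Going back 1 day from 2010-11-01 reaches 2010-10-31 (last day of October, 31 days).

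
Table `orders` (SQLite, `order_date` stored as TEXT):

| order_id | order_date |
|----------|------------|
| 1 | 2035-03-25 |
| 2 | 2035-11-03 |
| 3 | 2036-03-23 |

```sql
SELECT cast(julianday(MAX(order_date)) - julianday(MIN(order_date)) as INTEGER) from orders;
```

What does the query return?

364

MIN = 2035-03-25, MAX = 2036-03-23.
6 days remain in March 2035 after the 25th (31 − 25).
Full months from April 2035 through February 2036 contribute their day counts.
Then 23 days into March 2036.
Total: 6 + 30 + 31 + 30 + 31 + 31 + 30 + 31 + 30 + 31 + 31 + 29 + 23 = 364.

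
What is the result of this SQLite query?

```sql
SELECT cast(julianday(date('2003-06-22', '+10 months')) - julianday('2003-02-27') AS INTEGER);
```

420

Adding +10 months to 2003-06-22 gives 2004-04-22.
1 day remains in February 2003 after the 27th (28 − 27).
Full months from March 2003 through March 2004 contribute their day counts.
Then 22 days into April 2004.
Total: 1 + 31 + 30 + 31 + 30 + 31 + 31 + 30 + 31 + 30 + 31 + 31 + 29 + 31 + 22 = 420.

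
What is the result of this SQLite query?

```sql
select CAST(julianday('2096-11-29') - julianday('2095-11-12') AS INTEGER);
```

18 days remain in November 2095 after the 12th (30 − 12).
Full months from December 2095 through October 2096 contribute their day counts.
Then 29 days into November 2096.
Total: 18 + 31 + 31 + 29 + 31 + 30 + 31 + 30 + 31 + 31 + 30 + 31 + 29 = 383.

383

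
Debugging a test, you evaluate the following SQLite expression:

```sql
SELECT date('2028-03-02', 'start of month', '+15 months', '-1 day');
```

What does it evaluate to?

`start of month` rewinds 2028-03-02 to 2028-03-01.
Adding +15 months to 2028-03-01 gives 2029-06-01.
Going back 1 day from 2029-06-01 reaches 2029-05-31 (last day of May, 31 days).

2029-05-31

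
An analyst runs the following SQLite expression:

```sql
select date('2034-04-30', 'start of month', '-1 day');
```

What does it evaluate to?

2034-03-31

`start of month` rewinds 2034-04-30 to 2034-04-01.
Going back 1 day from 2034-04-01 reaches 2034-03-31 (last day of March, 31 days).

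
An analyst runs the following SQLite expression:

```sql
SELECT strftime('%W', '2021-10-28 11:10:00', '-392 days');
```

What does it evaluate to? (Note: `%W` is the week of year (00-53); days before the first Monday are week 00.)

First apply '-392 days': 2021-10-28 11:10:00 → 2020-10-01 11:10:00.
2020-10-01 is a Thursday. SQLite's %W counts Mondays since the year started; the result is 39.

39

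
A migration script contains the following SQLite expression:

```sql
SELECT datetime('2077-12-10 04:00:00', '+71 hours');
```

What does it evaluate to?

+71 hours from 2077-12-10 04:00:00 is 2077-12-13 03:00:00 (crosses midnight).

2077-12-13 03:00:00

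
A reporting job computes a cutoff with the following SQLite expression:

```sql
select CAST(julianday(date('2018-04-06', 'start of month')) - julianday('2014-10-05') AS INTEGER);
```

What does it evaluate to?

1274

`start of month` rewinds 2018-04-06 to 2018-04-01.
26 days remain in October 2014 after the 5th (31 − 5).
Full months from November 2014 through March 2018 contribute their day counts.
Then 1 day into April 2018.
Total: 26 + 30 + 31 + 31 + 28 + 31 + 30 + 31 + 30 + 31 + 31 + 30 + 31 + 30 + 31 + 31 + 29 + 31 + 30 + 31 + 30 + 31 + 31 + 30 + 31 + 30 + 31 + 31 + 28 + 31 + 30 + 31 + 30 + 31 + 31 + 30 + 31 + 30 + 31 + 31 + 28 + 31 + 1 = 1274.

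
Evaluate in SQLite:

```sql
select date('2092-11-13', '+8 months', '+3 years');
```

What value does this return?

2096-07-13

Adding +8 months to 2092-11-13 gives 2093-07-13.
Adding +3 years to 2093-07-13 gives 2096-07-13.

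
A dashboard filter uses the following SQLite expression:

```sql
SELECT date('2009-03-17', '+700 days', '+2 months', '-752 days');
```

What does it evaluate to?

Applying '+700 days' to 2009-03-17: counting 700 days forward gives 2011-02-15.
Adding +2 months to 2011-02-15 gives 2011-04-15.
Applying '-752 days' to 2011-04-15: counting 752 days back gives 2009-03-24.

2009-03-24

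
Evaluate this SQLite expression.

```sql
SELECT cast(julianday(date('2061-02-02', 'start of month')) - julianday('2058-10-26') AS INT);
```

829

`start of month` rewinds 2061-02-02 to 2061-02-01.
5 days remain in October 2058 after the 26th (31 − 26).
Full months from November 2058 through January 2061 contribute their day counts.
Then 1 day into February 2061.
Total: 5 + 30 + 31 + 31 + 28 + 31 + 30 + 31 + 30 + 31 + 31 + 30 + 31 + 30 + 31 + 31 + 29 + 31 + 30 + 31 + 30 + 31 + 31 + 30 + 31 + 30 + 31 + 31 + 1 = 829.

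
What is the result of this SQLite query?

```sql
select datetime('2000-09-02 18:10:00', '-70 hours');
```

-70 hours from 2000-09-02 18:10:00 is 2000-08-30 20:10:00 (crosses midnight).

2000-08-30 20:10:00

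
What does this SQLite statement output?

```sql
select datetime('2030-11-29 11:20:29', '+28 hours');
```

2030-11-30 15:20:29

+28 hours from 2030-11-29 11:20:29 is 2030-11-30 15:20:29 (crosses midnight).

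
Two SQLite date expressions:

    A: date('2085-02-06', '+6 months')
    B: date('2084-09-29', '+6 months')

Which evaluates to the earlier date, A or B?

B

A = 2085-08-06.
B = 2085-03-29.
B is earlier.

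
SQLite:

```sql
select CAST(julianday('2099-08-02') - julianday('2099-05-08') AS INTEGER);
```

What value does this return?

23 days remain in May 2099 after the 8th (31 − 8).
June 2099: 30 days.
July 2099: 31 days.
Then 2 days into August 2099.
Total: 23 + 30 + 31 + 2 = 86.

86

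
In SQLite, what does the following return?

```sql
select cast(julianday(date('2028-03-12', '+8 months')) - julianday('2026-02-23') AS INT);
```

993

Adding +8 months to 2028-03-12 gives 2028-11-12.
5 days remain in February 2026 after the 23rd (28 − 23).
Full months from March 2026 through October 2028 contribute their day counts.
Then 12 days into November 2028.
Total: 5 + 31 + 30 + 31 + 30 + 31 + 31 + 30 + 31 + 30 + 31 + 31 + 28 + 31 + 30 + 31 + 30 + 31 + 31 + 30 + 31 + 30 + 31 + 31 + 29 + 31 + 30 + 31 + 30 + 31 + 31 + 30 + 31 + 12 = 993.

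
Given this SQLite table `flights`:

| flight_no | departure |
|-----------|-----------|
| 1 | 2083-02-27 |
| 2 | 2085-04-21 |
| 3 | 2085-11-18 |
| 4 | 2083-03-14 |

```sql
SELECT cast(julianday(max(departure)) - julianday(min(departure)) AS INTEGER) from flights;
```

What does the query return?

MIN = 2083-02-27, MAX = 2085-11-18.
1 day remains in February 2083 after the 27th (28 − 27).
Full months from March 2083 through October 2085 contribute their day counts.
Then 18 days into November 2085.
Total: 1 + 31 + 30 + 31 + 30 + 31 + 31 + 30 + 31 + 30 + 31 + 31 + 29 + 31 + 30 + 31 + 30 + 31 + 31 + 30 + 31 + 30 + 31 + 31 + 28 + 31 + 30 + 31 + 30 + 31 + 31 + 30 + 31 + 18 = 995.

995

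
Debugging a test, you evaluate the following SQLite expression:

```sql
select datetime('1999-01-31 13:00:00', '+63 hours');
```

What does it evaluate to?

1999-02-03 04:00:00

+63 hours from 1999-01-31 13:00:00 is 1999-02-03 04:00:00 (crosses midnight).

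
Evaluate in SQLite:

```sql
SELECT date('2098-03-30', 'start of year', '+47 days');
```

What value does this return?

2098-02-17

`start of year` rewinds 2098-03-30 to 2098-01-01.
Applying '+47 days' to 2098-01-01: counting 47 days forward gives 2098-02-17.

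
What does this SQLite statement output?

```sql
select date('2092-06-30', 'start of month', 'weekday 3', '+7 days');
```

`start of month` rewinds 2092-06-30 to 2092-06-01.
`weekday 3` advances to the next Wednesday; 2092-06-01 is a Sunday, so it moves forward to 2092-06-04.
Advancing 7 more days within June lands on 2092-06-11.

2092-06-11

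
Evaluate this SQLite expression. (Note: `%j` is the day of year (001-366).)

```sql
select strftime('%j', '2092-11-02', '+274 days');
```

First apply '+274 days': 2092-11-02 → 2093-08-03.
Day-of-year for 2093-08-03: days since 2093-01-01 inclusive = 215, zero-padded to 215.

215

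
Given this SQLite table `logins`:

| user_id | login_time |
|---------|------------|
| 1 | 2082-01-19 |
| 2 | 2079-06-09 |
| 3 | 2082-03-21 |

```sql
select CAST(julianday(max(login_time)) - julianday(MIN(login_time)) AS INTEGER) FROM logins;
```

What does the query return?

MIN = 2079-06-09, MAX = 2082-03-21.
21 days remain in June 2079 after the 9th (30 − 9).
Full months from July 2079 through February 2082 contribute their day counts.
Then 21 days into March 2082.
Total: 21 + 31 + 31 + 30 + 31 + 30 + 31 + 31 + 29 + 31 + 30 + 31 + 30 + 31 + 31 + 30 + 31 + 30 + 31 + 31 + 28 + 31 + 30 + 31 + 30 + 31 + 31 + 30 + 31 + 30 + 31 + 31 + 28 + 21 = 1016.

1016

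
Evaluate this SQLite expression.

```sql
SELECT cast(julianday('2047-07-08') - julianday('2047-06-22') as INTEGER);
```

8 days remain in June 2047 after the 22nd (30 − 22).
Then 8 days into July 2047.
Total: 8 + 8 = 16.

16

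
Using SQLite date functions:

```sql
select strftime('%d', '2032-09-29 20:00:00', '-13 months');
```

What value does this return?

29

First apply '-13 months': 2032-09-29 20:00:00 → 2031-08-29 20:00:00.
`%d` extracts the 2-digit day of month: 29.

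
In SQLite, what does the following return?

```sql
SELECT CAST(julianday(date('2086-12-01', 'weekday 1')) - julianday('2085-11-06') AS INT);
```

`weekday 1` advances to the next Monday; 2086-12-01 is a Sunday, so it moves forward to 2086-12-02.
24 days remain in November 2085 after the 6th (30 − 6).
Full months from December 2085 through November 2086 contribute their day counts.
Then 2 days into December 2086.
Total: 24 + 31 + 31 + 28 + 31 + 30 + 31 + 30 + 31 + 31 + 30 + 31 + 30 + 2 = 391.

391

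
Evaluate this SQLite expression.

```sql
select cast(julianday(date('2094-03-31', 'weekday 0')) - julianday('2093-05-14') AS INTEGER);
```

`weekday 0` advances to the next Sunday; 2094-03-31 is a Wednesday, so it moves forward to 2094-04-04.
17 days remain in May 2093 after the 14th (31 − 14).
Full months from June 2093 through March 2094 contribute their day counts.
Then 4 days into April 2094.
Total: 17 + 30 + 31 + 31 + 30 + 31 + 30 + 31 + 31 + 28 + 31 + 4 = 325.

325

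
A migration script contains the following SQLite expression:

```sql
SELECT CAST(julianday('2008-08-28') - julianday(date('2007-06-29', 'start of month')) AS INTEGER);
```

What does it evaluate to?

454

`start of month` rewinds 2007-06-29 to 2007-06-01.
29 days remain in June 2007 after the 1st (30 − 1).
Full months from July 2007 through July 2008 contribute their day counts.
Then 28 days into August 2008.
Total: 29 + 31 + 31 + 30 + 31 + 30 + 31 + 31 + 29 + 31 + 30 + 31 + 30 + 31 + 28 = 454.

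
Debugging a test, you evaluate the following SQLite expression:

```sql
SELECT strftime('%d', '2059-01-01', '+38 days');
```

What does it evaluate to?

08

First apply '+38 days': 2059-01-01 → 2059-02-08.
`%d` extracts the 2-digit day of month: 08.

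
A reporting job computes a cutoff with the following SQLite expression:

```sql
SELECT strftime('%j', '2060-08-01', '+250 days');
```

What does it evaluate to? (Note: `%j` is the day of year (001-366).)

First apply '+250 days': 2060-08-01 → 2061-04-08.
Day-of-year for 2061-04-08: days since 2061-01-01 inclusive = 98, zero-padded to 098.

098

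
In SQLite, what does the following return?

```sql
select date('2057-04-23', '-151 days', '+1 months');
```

2056-12-23

Applying '-151 days' to 2057-04-23: counting 151 days back gives 2056-11-23.
Adding +1 month to 2056-11-23 gives 2056-12-23.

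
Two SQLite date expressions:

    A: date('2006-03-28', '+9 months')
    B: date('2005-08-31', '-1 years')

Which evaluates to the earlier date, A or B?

B

A = 2006-12-28.
B = 2004-08-31.
B is earlier.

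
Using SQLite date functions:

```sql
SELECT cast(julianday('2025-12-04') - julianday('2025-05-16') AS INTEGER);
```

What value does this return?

202

15 days remain in May 2025 after the 16th (31 − 16).
Full months from June 2025 through November 2025 contribute their day counts.
Then 4 days into December 2025.
Total: 15 + 30 + 31 + 31 + 30 + 31 + 30 + 4 = 202.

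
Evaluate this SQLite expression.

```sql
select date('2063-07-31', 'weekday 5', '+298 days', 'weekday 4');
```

`weekday 5` advances to the next Friday; 2063-07-31 is a Tuesday, so it moves forward to 2063-08-03.
Applying '+298 days' to 2063-08-03: counting 298 days forward gives 2064-05-27.
`weekday 4` advances to the next Thursday; 2064-05-27 is a Tuesday, so it moves forward to 2064-05-29.

2064-05-29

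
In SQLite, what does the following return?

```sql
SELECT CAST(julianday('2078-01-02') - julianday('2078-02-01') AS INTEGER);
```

29 days remain in January 2078 after the 2nd (31 − 2).
Then 1 day into February 2078.
Total: 29 + 1 = 30.
The subtraction is earlier − later, so the result is −30 → -30.

-30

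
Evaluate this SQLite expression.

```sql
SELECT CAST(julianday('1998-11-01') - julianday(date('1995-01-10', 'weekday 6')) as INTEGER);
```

1387

`weekday 6` advances to the next Saturday; 1995-01-10 is a Tuesday, so it moves forward to 1995-01-14.
17 days remain in January 1995 after the 14th (31 − 14).
Full months from February 1995 through October 1998 contribute their day counts.
Then 1 day into November 1998.
Total: 17 + 28 + 31 + 30 + 31 + 30 + 31 + 31 + 30 + 31 + 30 + 31 + 31 + 29 + 31 + 30 + 31 + 30 + 31 + 31 + 30 + 31 + 30 + 31 + 31 + 28 + 31 + 30 + 31 + 30 + 31 + 31 + 30 + 31 + 30 + 31 + 31 + 28 + 31 + 30 + 31 + 30 + 31 + 31 + 30 + 31 + 1 = 1387.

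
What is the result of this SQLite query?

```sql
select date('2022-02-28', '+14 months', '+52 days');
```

2023-06-19

Adding +14 months to 2022-02-28 gives 2023-04-28.
Applying '+52 days' to 2023-04-28: counting 52 days forward gives 2023-06-19.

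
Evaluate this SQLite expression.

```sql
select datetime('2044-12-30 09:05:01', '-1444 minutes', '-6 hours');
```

1444 minutes = 24h 4m; -1444 minutes from 2044-12-30 09:05:01 is 2044-12-29 09:01:01 (crosses midnight).
-6 hours from 2044-12-29 09:01:01 is 2044-12-29 03:01:01.

2044-12-29 03:01:01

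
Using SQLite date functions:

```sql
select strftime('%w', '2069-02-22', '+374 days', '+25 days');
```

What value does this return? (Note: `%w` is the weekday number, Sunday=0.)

5

First apply '+374 days', '+25 days': 2069-02-22 → 2070-03-28.
2070-03-28 is a Friday; with Sunday=0 that is 5.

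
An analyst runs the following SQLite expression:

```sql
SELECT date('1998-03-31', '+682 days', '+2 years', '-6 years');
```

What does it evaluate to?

Applying '+682 days' to 1998-03-31: counting 682 days forward gives 2000-02-11.
Adding +2 years to 2000-02-11 gives 2002-02-11.
Adding -6 years to 2002-02-11 gives 1996-02-11.

1996-02-11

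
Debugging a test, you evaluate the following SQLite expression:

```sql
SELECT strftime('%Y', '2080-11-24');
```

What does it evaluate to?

2080

`%Y` extracts the 4-digit year: 2080.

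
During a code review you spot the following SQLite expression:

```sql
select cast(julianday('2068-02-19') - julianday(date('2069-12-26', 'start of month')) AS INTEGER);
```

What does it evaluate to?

`start of month` rewinds 2069-12-26 to 2069-12-01.
10 days remain in February 2068 after the 19th (29 − 19).
Full months from March 2068 through November 2069 contribute their day counts.
Then 1 day into December 2069.
Total: 10 + 31 + 30 + 31 + 30 + 31 + 31 + 30 + 31 + 30 + 31 + 31 + 28 + 31 + 30 + 31 + 30 + 31 + 31 + 30 + 31 + 30 + 1 = 651.
The subtraction is earlier − later, so the result is −651 → -651.

-651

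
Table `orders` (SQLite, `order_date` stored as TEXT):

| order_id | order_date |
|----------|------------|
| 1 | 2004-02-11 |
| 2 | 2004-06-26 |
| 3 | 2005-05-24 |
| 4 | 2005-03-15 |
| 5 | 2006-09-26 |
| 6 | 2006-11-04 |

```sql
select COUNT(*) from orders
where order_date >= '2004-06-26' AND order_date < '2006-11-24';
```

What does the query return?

Rows in [2004-06-26, 2006-11-24): 2004-06-26, 2005-05-24, 2005-03-15, 2006-09-26, 2006-11-04 → 5 rows.

5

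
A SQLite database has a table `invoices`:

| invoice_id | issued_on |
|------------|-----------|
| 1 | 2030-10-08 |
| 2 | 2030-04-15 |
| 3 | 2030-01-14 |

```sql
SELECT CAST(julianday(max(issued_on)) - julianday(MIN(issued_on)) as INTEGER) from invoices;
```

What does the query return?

267

MIN = 2030-01-14, MAX = 2030-10-08.
17 days remain in January 2030 after the 14th (31 − 14).
Full months from February 2030 through September 2030 contribute their day counts.
Then 8 days into October 2030.
Total: 17 + 28 + 31 + 30 + 31 + 30 + 31 + 31 + 30 + 8 = 267.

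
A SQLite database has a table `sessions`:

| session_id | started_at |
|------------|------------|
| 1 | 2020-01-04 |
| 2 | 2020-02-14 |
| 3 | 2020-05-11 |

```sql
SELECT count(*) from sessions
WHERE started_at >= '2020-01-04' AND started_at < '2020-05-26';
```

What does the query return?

3

Rows in [2020-01-04, 2020-05-26): 2020-01-04, 2020-02-14, 2020-05-11 → 3 rows.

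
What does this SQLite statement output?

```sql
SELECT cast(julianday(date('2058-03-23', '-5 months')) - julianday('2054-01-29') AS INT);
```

1363

Adding -5 months to 2058-03-23 gives 2057-10-23.
2 days remain in January 2054 after the 29th (31 − 29).
Full months from February 2054 through September 2057 contribute their day counts.
Then 23 days into October 2057.
Total: 2 + 28 + 31 + 30 + 31 + 30 + 31 + 31 + 30 + 31 + 30 + 31 + 31 + 28 + 31 + 30 + 31 + 30 + 31 + 31 + 30 + 31 + 30 + 31 + 31 + 29 + 31 + 30 + 31 + 30 + 31 + 31 + 30 + 31 + 30 + 31 + 31 + 28 + 31 + 30 + 31 + 30 + 31 + 31 + 30 + 23 = 1363.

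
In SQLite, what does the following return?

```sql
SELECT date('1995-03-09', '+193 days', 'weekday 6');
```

Applying '+193 days' to 1995-03-09: counting 193 days forward gives 1995-09-18.
`weekday 6` advances to the next Saturday; 1995-09-18 is a Monday, so it moves forward to 1995-09-23.

1995-09-23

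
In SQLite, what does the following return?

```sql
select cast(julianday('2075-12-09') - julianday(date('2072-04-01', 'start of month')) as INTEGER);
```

`start of month` rewinds 2072-04-01 to 2072-04-01.
29 days remain in April 2072 after the 1st (30 − 1).
Full months from May 2072 through November 2075 contribute their day counts.
Then 9 days into December 2075.
Total: 29 + 31 + 30 + 31 + 31 + 30 + 31 + 30 + 31 + 31 + 28 + 31 + 30 + 31 + 30 + 31 + 31 + 30 + 31 + 30 + 31 + 31 + 28 + 31 + 30 + 31 + 30 + 31 + 31 + 30 + 31 + 30 + 31 + 31 + 28 + 31 + 30 + 31 + 30 + 31 + 31 + 30 + 31 + 30 + 9 = 1347.

1347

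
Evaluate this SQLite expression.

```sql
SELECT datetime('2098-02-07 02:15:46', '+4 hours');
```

+4 hours from 2098-02-07 02:15:46 is 2098-02-07 06:15:46.

2098-02-07 06:15:46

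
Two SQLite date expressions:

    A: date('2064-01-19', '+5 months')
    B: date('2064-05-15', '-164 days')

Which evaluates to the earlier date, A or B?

A = 2064-06-19.
B = 2063-12-03.
B is earlier.

B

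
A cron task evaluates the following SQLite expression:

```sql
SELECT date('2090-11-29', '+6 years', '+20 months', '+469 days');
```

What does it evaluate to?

2099-11-10

Adding +6 years to 2090-11-29 gives 2096-11-29.
Adding +20 months to 2096-11-29 gives 2098-07-29.
Applying '+469 days' to 2098-07-29: counting 469 days forward gives 2099-11-10.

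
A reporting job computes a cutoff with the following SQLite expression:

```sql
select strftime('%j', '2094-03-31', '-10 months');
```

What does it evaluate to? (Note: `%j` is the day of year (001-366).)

151

First apply '-10 months': 2094-03-31 → 2093-05-31.
Day-of-year for 2093-05-31: days since 2093-01-01 inclusive = 151, zero-padded to 151.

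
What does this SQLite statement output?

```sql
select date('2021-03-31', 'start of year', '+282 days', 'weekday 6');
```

2021-10-16

`start of year` rewinds 2021-03-31 to 2021-01-01.
Applying '+282 days' to 2021-01-01: counting 282 days forward gives 2021-10-10.
`weekday 6` advances to the next Saturday; 2021-10-10 is a Sunday, so it moves forward to 2021-10-16.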